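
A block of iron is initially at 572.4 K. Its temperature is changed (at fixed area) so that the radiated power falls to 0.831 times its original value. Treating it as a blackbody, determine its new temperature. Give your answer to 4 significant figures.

P ∝ T⁴, so T₂/T₁ = (P₂/P₁)^(1/4) = (0.831)^(1/4) = 0.954773.
T₂ = 572.4 × 0.954773 = 546.5 K.

T₂ ≈ 546.5 K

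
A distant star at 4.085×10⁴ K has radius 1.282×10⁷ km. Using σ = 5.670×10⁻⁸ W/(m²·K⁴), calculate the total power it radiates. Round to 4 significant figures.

Surface area A = 4πR² = 4π(1.282×10¹⁰ m)² = 2.06531×10²¹ m².
P = σAT⁴ = 5.670×10⁻⁸ × 2.06531×10²¹ × (4.085×10⁴)⁴ = 3.261×10³² W.

P ≈ 3.261×10³² W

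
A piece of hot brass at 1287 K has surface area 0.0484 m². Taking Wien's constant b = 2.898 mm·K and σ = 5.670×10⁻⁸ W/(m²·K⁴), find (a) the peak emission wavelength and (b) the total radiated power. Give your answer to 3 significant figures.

(a) λ_max = b/T = 2.898×10⁻³/1287 = 2.252×10⁻⁶ m = 2.25 μm.
Area A = 0.0484 m².
(b) P = σAT⁴ = 5.670×10⁻⁸×0.0484×(1287)⁴ = 7.53×10³ W.

λ_max ≈ 2.25 μm; P ≈ 7.53×10³ W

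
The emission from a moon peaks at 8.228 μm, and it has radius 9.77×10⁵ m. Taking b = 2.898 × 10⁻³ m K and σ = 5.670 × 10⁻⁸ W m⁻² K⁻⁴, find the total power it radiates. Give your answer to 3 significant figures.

P ≈ 1.05×10¹⁶ W

Wien's law: T = b/λ_max = 2.898×10⁻³/8.228×10⁻⁶ = 352.212 K.
Surface area A = 4πR² = 4π(9.77×10⁵ m)² = 1.19950×10¹³ m².
Then P = σAT⁴ = 5.670×10⁻⁸×1.19950×10¹³×(352.212)⁴ = 1.05×10¹⁶ W.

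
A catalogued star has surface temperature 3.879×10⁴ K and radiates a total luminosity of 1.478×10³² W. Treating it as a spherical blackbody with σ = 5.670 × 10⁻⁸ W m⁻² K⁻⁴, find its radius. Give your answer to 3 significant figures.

L = 4πR²σT⁴ ⇒ R = √(L/(4πσT⁴)).
σT⁴ = 1.28370×10¹¹ W/m², so R = √(1.478×10³²/(4π×1.28370×10¹¹)) = 9.57×10⁹ m.

R ≈ 9.57×10⁹ m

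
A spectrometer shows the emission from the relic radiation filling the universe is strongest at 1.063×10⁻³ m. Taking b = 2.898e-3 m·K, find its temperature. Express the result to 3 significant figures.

T ≈ 2.73 K

Wien's law gives T = b/λ_max = (2.898×10⁻³ m·K)/(1.063×10⁻³ m) = 2.73 K.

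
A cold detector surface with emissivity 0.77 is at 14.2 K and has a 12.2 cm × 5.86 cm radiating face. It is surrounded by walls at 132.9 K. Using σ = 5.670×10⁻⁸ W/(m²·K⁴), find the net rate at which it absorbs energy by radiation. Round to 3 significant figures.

Area A = 0.122 × 0.0586 = 7.1492×10⁻³ m².
Net radiated power P_net = εσA(T⁴ − T₀⁴) = 0.77×5.670×10⁻⁸×7.1492×10⁻³×(14.2⁴ − 132.9⁴).
T⁴ − T₀⁴ = 40658.7 − 3.11961×10⁸ = -3.11920×10⁸ K⁴, so P_net = -0.0974 W — negative, meaning a net gain of 0.0974 W.

Net gain ≈ 0.0974 W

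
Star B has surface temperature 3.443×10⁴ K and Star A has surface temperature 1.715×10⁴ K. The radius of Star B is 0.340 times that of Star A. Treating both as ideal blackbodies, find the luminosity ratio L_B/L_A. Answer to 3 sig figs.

L ∝ R²T⁴, so L_B/L_A = (R_B/R_A)²(T_B/T_A)⁴ = (0.340)² × (3.443×10⁴/1.715×10⁴)⁴ = 0.1156 × 16.2439 = 1.88.

L_B/L_A ≈ 1.88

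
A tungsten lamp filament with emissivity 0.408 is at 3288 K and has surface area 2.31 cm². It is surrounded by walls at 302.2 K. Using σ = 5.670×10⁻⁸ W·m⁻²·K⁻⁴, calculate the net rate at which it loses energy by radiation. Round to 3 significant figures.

Net loss ≈ 625 W

Area A = 2.31 cm² = 2.31×10⁻⁴ m².
Net radiated power P_net = εσA(T⁴ − T₀⁴) = 0.408×5.670×10⁻⁸×2.31×10⁻⁴×(3288⁴ − 302.2⁴).
T⁴ − T₀⁴ = 1.16877×10¹⁴ − 8.34023×10⁹ = 1.16869×10¹⁴ K⁴, so P_net = 625 W.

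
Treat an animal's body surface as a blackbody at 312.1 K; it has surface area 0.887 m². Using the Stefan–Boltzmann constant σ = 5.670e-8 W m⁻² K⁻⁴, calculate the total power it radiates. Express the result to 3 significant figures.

Area A = 0.887 m².
P = σAT⁴ = 5.670×10⁻⁸ × 0.887 × (312.1)⁴ = 477 W.

P ≈ 477 W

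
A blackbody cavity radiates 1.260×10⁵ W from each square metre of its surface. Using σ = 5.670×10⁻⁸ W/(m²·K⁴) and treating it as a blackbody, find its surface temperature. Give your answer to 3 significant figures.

T ≈ 1.22×10³ K

I = σT⁴, so T = (I/σ)^(1/4) = (1.260×10⁵/(5.670×10⁻⁸))^(1/4) = 1.22×10³ K.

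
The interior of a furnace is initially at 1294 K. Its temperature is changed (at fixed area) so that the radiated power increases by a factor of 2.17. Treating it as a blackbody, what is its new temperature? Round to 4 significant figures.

T₂ ≈ 1571 K

P ∝ T⁴, so T₂/T₁ = (P₂/P₁)^(1/4) = (2.17)^(1/4) = 1.21371.
T₂ = 1294 × 1.21371 = 1571 K.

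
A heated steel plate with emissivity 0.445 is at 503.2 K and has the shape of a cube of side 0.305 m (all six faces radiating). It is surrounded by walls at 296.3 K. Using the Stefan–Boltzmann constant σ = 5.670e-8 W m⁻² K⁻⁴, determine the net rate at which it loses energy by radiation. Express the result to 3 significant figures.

Area A = 6s² = 6×(0.305 m)² = 0.55815 m².
Net radiated power P_net = εσA(T⁴ − T₀⁴) = 0.445×5.670×10⁻⁸×0.55815×(503.2⁴ − 296.3⁴).
T⁴ − T₀⁴ = 6.41154×10¹⁰ − 7.70773×10⁹ = 5.64077×10¹⁰ K⁴, so P_net = 794 W.

Net loss ≈ 794 W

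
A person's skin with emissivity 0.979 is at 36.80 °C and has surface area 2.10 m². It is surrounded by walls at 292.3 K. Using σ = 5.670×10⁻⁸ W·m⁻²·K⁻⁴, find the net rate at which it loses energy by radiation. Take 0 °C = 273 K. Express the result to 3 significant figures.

T = 36.80 °C + 273 = 309.80 K.
Area A = 2.10 m².
Net radiated power P_net = εσA(T⁴ − T₀⁴) = 0.979×5.670×10⁻⁸×2.10×(309.80⁴ − 292.3⁴).
T⁴ − T₀⁴ = 9.21140×10⁹ − 7.29987×10⁹ = 1.91153×10⁹ K⁴, so P_net = 223 W.

Net loss ≈ 223 W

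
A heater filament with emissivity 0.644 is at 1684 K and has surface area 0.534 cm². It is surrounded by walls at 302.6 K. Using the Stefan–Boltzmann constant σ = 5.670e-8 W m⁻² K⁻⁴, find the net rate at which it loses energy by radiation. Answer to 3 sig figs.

Area A = 0.534 cm² = 5.34×10⁻⁵ m².
Net radiated power P_net = εσA(T⁴ − T₀⁴) = 0.644×5.670×10⁻⁸×5.34×10⁻⁵×(1684⁴ − 302.6⁴).
T⁴ − T₀⁴ = 8.04208×10¹² − 8.38447×10⁹ = 8.03370×10¹² K⁴, so P_net = 15.7 W.

Net loss ≈ 15.7 W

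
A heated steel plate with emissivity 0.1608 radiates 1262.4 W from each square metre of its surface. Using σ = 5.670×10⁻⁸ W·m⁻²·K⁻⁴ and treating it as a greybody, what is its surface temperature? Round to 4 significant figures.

I = εσT⁴, so T = (I/εσ)^(1/4) = (1262.4/(0.1608×5.670×10⁻⁸))^(1/4) = 610.0 K.

T ≈ 610.0 K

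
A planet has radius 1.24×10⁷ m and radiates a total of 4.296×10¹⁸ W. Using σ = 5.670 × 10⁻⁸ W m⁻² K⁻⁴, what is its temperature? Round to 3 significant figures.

Surface area A = 4πR² = 4π(1.24×10⁷ m)² = 1.93221×10¹⁵ m².
P = σAT⁴ ⇒ T = (P/(σA))^(1/4) = (4.296×10¹⁸/(5.670×10⁻⁸×1.93221×10¹⁵))^(1/4) = 445 K.

T ≈ 445 K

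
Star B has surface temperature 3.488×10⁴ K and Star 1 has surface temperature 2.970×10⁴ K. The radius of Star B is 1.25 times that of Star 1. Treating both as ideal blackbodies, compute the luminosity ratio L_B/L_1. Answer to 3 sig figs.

L ∝ R²T⁴, so L_B/L_1 = (R_B/R_1)²(T_B/T_1)⁴ = (1.25)² × (3.488×10⁴/2.970×10⁴)⁴ = 1.5625 × 1.90230 = 2.97.

L_B/L_1 ≈ 2.97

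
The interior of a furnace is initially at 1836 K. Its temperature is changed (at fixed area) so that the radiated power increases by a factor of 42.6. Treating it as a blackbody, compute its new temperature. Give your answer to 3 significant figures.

T₂ ≈ 4.69×10³ K

P ∝ T⁴, so T₂/T₁ = (P₂/P₁)^(1/4) = (42.6)^(1/4) = 2.55477.
T₂ = 1836 × 2.55477 = 4.69×10³ K.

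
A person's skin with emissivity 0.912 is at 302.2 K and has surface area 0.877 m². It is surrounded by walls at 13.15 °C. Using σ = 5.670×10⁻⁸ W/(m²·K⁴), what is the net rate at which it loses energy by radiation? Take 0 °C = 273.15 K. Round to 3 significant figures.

Net loss ≈ 73.5 W

Surroundings: T = 13.15 °C + 273.15 = 286.30 K.
Area A = 0.877 m².
Net radiated power P_net = εσA(T⁴ − T₀⁴) = 0.912×5.670×10⁻⁸×0.877×(302.2⁴ − 286.30⁴).
T⁴ − T₀⁴ = 8.34023×10⁹ − 6.71870×10⁹ = 1.62153×10⁹ K⁴, so P_net = 73.5 W.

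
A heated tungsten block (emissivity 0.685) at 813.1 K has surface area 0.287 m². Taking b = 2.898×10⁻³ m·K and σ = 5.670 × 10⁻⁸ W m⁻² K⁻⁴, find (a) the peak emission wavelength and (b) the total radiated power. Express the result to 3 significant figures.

λ_max ≈ 3.56 μm; P ≈ 4.87×10³ W

(a) λ_max = b/T = 2.898×10⁻³/813.1 = 3.564×10⁻⁶ m = 3.56 μm.
Area A = 0.287 m².
(b) P = εσAT⁴ = 0.685×5.670×10⁻⁸×0.287×(813.1)⁴ = 4.87×10³ W.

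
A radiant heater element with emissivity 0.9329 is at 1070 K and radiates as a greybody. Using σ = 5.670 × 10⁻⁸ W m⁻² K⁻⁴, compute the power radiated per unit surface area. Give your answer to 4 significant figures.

I ≈ 6.934×10⁴ W/m²

Stefan–Boltzmann: I = εσT⁴ = 0.9329 × 5.670×10⁻⁸ × (1070)⁴ = 6.934×10⁴ W/m².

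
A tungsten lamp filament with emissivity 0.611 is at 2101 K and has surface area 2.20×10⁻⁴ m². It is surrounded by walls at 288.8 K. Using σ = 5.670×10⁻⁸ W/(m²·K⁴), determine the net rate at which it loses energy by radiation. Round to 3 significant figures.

Area A = 2.20×10⁻⁴ m².
Net radiated power P_net = εσA(T⁴ − T₀⁴) = 0.611×5.670×10⁻⁸×2.20×10⁻⁴×(2101⁴ − 288.8⁴).
T⁴ − T₀⁴ = 1.94852×10¹³ − 6.95647×10⁹ = 1.94782×10¹³ K⁴, so P_net = 148 W.

Net loss ≈ 148 W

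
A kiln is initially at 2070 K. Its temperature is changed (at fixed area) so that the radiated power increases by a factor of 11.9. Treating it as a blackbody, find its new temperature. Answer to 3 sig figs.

P ∝ T⁴, so T₂/T₁ = (P₂/P₁)^(1/4) = (11.9)^(1/4) = 1.85732.
T₂ = 2070 × 1.85732 = 3.84×10³ K.

T₂ ≈ 3.84×10³ K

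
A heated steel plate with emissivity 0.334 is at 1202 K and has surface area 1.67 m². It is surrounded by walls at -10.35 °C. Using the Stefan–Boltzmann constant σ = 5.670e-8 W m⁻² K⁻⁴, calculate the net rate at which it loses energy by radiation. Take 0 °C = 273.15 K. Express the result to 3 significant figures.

Surroundings: T = -10.35 °C + 273.15 = 262.80 K.
Area A = 1.67 m².
Net radiated power P_net = εσA(T⁴ − T₀⁴) = 0.334×5.670×10⁻⁸×1.67×(1202⁴ − 262.80⁴).
T⁴ − T₀⁴ = 2.08746×10¹² − 4.76981×10⁹ = 2.08269×10¹² K⁴, so P_net = 6.59×10⁴ W.

Net loss ≈ 6.59×10⁴ W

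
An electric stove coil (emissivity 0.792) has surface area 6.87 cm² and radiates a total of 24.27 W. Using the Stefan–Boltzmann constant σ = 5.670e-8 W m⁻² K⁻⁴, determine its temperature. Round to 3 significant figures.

Area A = 6.87 cm² = 6.87×10⁻⁴ m².
P = εσAT⁴ ⇒ T = (P/(εσA))^(1/4) = (24.27/(0.792×5.670×10⁻⁸×6.87×10⁻⁴))^(1/4) = 942 K.

T ≈ 942 K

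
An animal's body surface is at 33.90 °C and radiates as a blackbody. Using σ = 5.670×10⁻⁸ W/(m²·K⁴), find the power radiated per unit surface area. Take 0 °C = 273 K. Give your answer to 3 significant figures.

I ≈ 503 W/m²

T = 33.90 °C + 273 = 306.90 K.
Stefan–Boltzmann: I = σT⁴ = 5.670×10⁻⁸ × (306.90)⁴ = 503 W/m².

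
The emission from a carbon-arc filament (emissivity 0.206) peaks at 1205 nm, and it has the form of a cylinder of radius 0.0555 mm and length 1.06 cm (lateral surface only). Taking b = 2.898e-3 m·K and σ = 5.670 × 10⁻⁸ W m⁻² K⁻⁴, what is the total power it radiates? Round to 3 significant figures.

Wien's law: T = b/λ_max = 2.898×10⁻³/1.205×10⁻⁶ = 2404.98 K.
Lateral area A = 2πrL = 2π×5.55×10⁻⁵×0.0106 = 3.69640×10⁻⁶ m².
Then P = εσAT⁴ = 0.206×5.670×10⁻⁸×3.69640×10⁻⁶×(2404.98)⁴ = 1.44 W.

P ≈ 1.44 W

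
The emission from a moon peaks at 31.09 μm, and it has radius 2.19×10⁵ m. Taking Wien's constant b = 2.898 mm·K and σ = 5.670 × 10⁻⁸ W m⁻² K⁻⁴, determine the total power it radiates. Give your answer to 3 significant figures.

P ≈ 2.58×10¹² W

Wien's law: T = b/λ_max = 2.898×10⁻³/3.109×10⁻⁵ = 93.2133 K.
Surface area A = 4πR² = 4π(2.19×10⁵ m)² = 6.02696×10¹¹ m².
Then P = σAT⁴ = 5.670×10⁻⁸×6.02696×10¹¹×(93.2133)⁴ = 2.58×10¹² W.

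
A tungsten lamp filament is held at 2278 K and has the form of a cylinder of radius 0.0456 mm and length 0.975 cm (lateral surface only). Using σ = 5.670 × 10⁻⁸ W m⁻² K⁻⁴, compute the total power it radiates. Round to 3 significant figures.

P ≈ 4.27 W

Lateral area A = 2πrL = 2π×4.56×10⁻⁵×9.75×10⁻³ = 2.79350×10⁻⁶ m².
P = σAT⁴ = 5.670×10⁻⁸ × 2.79350×10⁻⁶ × (2278)⁴ = 4.27 W.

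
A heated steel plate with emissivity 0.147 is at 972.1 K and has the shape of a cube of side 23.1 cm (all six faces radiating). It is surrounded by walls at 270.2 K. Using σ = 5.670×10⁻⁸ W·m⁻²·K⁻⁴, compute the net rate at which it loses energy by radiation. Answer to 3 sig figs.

Area A = 6s² = 6×(0.231 m)² = 0.320166 m².
Net radiated power P_net = εσA(T⁴ − T₀⁴) = 0.147×5.670×10⁻⁸×0.320166×(972.1⁴ − 270.2⁴).
T⁴ − T₀⁴ = 8.92984×10¹¹ − 5.33017×10⁹ = 8.87654×10¹¹ K⁴, so P_net = 2.37×10³ W.

Net loss ≈ 2.37×10³ W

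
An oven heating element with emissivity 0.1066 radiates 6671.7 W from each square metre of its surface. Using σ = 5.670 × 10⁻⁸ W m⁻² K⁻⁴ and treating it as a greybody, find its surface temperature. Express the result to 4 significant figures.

I = εσT⁴, so T = (I/εσ)^(1/4) = (6671.7/(0.1066×5.670×10⁻⁸))^(1/4) = 1025 K.

T ≈ 1025 K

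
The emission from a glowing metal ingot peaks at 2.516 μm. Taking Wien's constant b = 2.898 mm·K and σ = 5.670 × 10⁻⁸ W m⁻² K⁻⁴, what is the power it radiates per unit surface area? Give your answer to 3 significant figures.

Wien's law: T = b/λ_max = 2.898×10⁻³/2.516×10⁻⁶ = 1151.83 K.
Then I = σT⁴ = 5.670×10⁻⁸×(1151.83)⁴ = 9.98×10⁴ W/m².

I ≈ 9.98×10⁴ W/m²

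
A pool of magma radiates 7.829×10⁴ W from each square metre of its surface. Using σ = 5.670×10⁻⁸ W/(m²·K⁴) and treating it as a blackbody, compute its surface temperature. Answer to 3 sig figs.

T ≈ 1.08×10³ K

I = σT⁴, so T = (I/σ)^(1/4) = (7.829×10⁴/(5.670×10⁻⁸))^(1/4) = 1.08×10³ K.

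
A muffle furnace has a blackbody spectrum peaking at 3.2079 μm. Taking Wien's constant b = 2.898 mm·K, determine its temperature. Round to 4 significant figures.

T ≈ 903.4 K

Wien's law gives T = b/λ_max = (2.898×10⁻³ m·K)/(3.2079×10⁻⁶ m) = 903.4 K.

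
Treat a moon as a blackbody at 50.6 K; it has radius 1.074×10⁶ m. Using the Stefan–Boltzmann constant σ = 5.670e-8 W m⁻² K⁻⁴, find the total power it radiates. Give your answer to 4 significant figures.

Surface area A = 4πR² = 4π(1.074×10⁶ m)² = 1.44950×10¹³ m².
P = σAT⁴ = 5.670×10⁻⁸ × 1.44950×10¹³ × (50.6)⁴ = 5.388×10¹² W.

P ≈ 5.388×10¹² W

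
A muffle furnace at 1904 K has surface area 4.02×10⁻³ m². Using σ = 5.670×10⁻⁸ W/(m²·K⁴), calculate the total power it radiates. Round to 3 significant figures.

Area A = 4.02×10⁻³ m².
P = σAT⁴ = 5.670×10⁻⁸ × 4.02×10⁻³ × (1904)⁴ = 3.00×10³ W.

P ≈ 3.00×10³ W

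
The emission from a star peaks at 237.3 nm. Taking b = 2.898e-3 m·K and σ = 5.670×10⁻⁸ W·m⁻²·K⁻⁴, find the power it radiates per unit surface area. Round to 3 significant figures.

I ≈ 1.26×10⁹ W/m²

Wien's law: T = b/λ_max = 2.898×10⁻³/2.373×10⁻⁷ = 12212.4 K.
Then I = σT⁴ = 5.670×10⁻⁸×(12212.4)⁴ = 1.26×10⁹ W/m².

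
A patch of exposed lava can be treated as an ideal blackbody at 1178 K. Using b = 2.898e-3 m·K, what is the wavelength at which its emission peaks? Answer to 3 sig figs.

λ_max ≈ 2.46 μm

Wien's displacement law: λ_max = b/T = (2.898×10⁻³ m·K)/(1178 K) = 2.460×10⁻⁶ m.
That is 2.46 μm, in the infrared range.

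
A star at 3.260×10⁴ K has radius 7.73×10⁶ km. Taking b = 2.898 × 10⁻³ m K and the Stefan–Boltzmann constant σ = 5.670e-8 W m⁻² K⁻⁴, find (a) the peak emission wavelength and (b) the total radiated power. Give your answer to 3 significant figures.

(a) λ_max = b/T = 2.898×10⁻³/3.260×10⁴ = 8.890×10⁻⁸ m = 88.9 nm.
Surface area A = 4πR² = 4π(7.73×10⁹ m)² = 7.50877×10²⁰ m².
(b) P = σAT⁴ = 5.670×10⁻⁸×7.50877×10²⁰×(3.260×10⁴)⁴ = 4.81×10³¹ W.

λ_max ≈ 88.9 nm; P ≈ 4.81×10³¹ W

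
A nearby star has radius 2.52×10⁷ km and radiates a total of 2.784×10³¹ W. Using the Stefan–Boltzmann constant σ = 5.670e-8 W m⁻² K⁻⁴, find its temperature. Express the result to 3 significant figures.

T ≈ 1.57×10⁴ K

Surface area A = 4πR² = 4π(2.52×10¹⁰ m)² = 7.98015×10²¹ m².
P = σAT⁴ ⇒ T = (P/(σA))^(1/4) = (2.784×10³¹/(5.670×10⁻⁸×7.98015×10²¹))^(1/4) = 1.57×10⁴ K.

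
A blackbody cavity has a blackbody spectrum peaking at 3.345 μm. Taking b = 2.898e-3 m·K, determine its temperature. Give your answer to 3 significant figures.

T ≈ 866 K

Wien's law gives T = b/λ_max = (2.898×10⁻³ m·K)/(3.345×10⁻⁶ m) = 866 K.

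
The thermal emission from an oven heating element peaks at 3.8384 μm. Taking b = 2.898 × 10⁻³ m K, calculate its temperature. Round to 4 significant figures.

T ≈ 755.0 K

Wien's law gives T = b/λ_max = (2.898×10⁻³ m·K)/(3.8384×10⁻⁶ m) = 755.0 K.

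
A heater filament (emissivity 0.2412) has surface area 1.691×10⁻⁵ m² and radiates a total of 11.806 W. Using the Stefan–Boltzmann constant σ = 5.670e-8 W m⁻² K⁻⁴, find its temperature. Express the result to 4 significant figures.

Area A = 1.691×10⁻⁵ m².
P = εσAT⁴ ⇒ T = (P/(εσA))^(1/4) = (11.806/(0.2412×5.670×10⁻⁸×1.691×10⁻⁵))^(1/4) = 2673 K.

T ≈ 2673 K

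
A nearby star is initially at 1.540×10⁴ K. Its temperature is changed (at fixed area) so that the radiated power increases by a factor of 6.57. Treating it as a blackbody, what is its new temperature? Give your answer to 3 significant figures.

T₂ ≈ 2.47×10⁴ K

P ∝ T⁴, so T₂/T₁ = (P₂/P₁)^(1/4) = (6.57)^(1/4) = 1.60100.
T₂ = 1.540×10⁴ × 1.60100 = 2.47×10⁴ K.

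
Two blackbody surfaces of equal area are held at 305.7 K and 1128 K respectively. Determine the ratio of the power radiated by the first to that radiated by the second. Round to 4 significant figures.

P₁/P₂ ≈ 5.394×10⁻³

With equal areas, P₁/P₂ = (T₁/T₂)⁴ = (305.7/1128)⁴ = 5.394×10⁻³.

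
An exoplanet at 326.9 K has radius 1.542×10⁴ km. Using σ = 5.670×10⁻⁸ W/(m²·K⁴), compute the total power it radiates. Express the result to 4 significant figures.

P ≈ 1.935×10¹⁸ W

Surface area A = 4πR² = 4π(1.542×10⁷ m)² = 2.98799×10¹⁵ m².
P = σAT⁴ = 5.670×10⁻⁸ × 2.98799×10¹⁵ × (326.9)⁴ = 1.935×10¹⁸ W.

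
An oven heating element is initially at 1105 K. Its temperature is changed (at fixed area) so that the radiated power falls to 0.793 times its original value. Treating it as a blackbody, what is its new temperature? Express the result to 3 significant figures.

T₂ ≈ 1.04×10³ K

P ∝ T⁴, so T₂/T₁ = (P₂/P₁)^(1/4) = (0.793)^(1/4) = 0.943666.
T₂ = 1105 × 0.943666 = 1.04×10³ K.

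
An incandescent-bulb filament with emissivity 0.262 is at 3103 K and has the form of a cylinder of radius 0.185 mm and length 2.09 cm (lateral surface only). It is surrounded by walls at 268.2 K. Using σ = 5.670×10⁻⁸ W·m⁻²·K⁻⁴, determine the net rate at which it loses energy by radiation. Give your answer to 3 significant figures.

Lateral area A = 2πrL = 2π×1.85×10⁻⁴×0.0209 = 2.42939×10⁻⁵ m².
Net radiated power P_net = εσA(T⁴ − T₀⁴) = 0.262×5.670×10⁻⁸×2.42939×10⁻⁵×(3103⁴ − 268.2⁴).
T⁴ − T₀⁴ = 9.27101×10¹³ − 5.17410×10⁹ = 9.27049×10¹³ K⁴, so P_net = 33.5 W.

Net loss ≈ 33.5 W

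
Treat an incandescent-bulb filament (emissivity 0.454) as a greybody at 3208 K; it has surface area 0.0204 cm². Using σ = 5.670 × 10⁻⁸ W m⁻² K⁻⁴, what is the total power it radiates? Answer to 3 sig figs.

P ≈ 5.56 W

Area A = 0.0204 cm² = 2.04×10⁻⁶ m².
P = εσAT⁴ = 0.454 × 5.670×10⁻⁸ × 2.04×10⁻⁶ × (3208)⁴ = 5.56 W.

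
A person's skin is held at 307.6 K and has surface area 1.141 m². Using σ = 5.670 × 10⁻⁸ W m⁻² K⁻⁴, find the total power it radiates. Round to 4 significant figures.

Area A = 1.141 m².
P = σAT⁴ = 5.670×10⁻⁸ × 1.141 × (307.6)⁴ = 579.2 W.

P ≈ 579.2 W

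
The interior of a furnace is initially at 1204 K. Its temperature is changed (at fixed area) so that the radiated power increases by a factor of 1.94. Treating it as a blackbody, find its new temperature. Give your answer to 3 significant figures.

P ∝ T⁴, so T₂/T₁ = (P₂/P₁)^(1/4) = (1.94)^(1/4) = 1.18019.
T₂ = 1204 × 1.18019 = 1.42×10³ K.

T₂ ≈ 1.42×10³ K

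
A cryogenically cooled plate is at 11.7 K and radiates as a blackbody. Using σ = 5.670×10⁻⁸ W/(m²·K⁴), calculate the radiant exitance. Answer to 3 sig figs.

Stefan–Boltzmann: I = σT⁴ = 5.670×10⁻⁸ × (11.7)⁴ = 1.06×10⁻³ W/m².

I ≈ 1.06×10⁻³ W/m²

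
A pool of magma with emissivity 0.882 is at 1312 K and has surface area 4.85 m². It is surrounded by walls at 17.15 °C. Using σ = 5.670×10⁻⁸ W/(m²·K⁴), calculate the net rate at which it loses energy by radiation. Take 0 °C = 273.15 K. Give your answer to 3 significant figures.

Net loss ≈ 7.17×10⁵ W

Surroundings: T = 17.15 °C + 273.15 = 290.30 K.
Area A = 4.85 m².
Net radiated power P_net = εσA(T⁴ − T₀⁴) = 0.882×5.670×10⁻⁸×4.85×(1312⁴ − 290.30⁴).
T⁴ − T₀⁴ = 2.96303×10¹² − 7.10212×10⁹ = 2.95593×10¹² K⁴, so P_net = 7.17×10⁵ W.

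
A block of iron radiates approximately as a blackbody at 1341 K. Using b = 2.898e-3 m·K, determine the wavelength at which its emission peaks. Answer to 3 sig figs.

λ_max ≈ 2.16 μm

Wien's displacement law: λ_max = b/T = (2.898×10⁻³ m·K)/(1341 K) = 2.161×10⁻⁶ m.
That is 2.16 μm, in the infrared range.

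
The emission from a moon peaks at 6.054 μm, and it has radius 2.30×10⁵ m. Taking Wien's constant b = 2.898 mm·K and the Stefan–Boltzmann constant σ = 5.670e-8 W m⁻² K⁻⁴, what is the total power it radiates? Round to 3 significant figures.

P ≈ 1.98×10¹⁵ W

Wien's law: T = b/λ_max = 2.898×10⁻³/6.054×10⁻⁶ = 478.692 K.
Surface area A = 4πR² = 4π(2.30×10⁵ m)² = 6.64761×10¹¹ m².
Then P = σAT⁴ = 5.670×10⁻⁸×6.64761×10¹¹×(478.692)⁴ = 1.98×10¹⁵ W.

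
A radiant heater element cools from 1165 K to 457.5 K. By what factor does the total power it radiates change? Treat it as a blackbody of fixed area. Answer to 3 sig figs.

P ∝ T⁴, so P₂/P₁ = (T₂/T₁)⁴ = (457.5/1165)⁴ = (0.392704)⁴ = 0.0238.

P₂/P₁ ≈ 0.0238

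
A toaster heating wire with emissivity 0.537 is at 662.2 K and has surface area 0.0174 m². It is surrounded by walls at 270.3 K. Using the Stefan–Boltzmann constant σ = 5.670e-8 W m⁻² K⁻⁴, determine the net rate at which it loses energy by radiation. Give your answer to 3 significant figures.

Net loss ≈ 99.0 W

Area A = 0.0174 m².
Net radiated power P_net = εσA(T⁴ − T₀⁴) = 0.537×5.670×10⁻⁸×0.0174×(662.2⁴ − 270.3⁴).
T⁴ − T₀⁴ = 1.92290×10¹¹ − 5.33807×10⁹ = 1.86952×10¹¹ K⁴, so P_net = 99.0 W.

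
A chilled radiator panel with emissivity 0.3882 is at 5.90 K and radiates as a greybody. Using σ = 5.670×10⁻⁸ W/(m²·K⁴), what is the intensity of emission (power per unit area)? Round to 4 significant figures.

I ≈ 2.667×10⁻⁵ W/m²

Stefan–Boltzmann: I = εσT⁴ = 0.3882 × 5.670×10⁻⁸ × (5.90)⁴ = 2.667×10⁻⁵ W/m².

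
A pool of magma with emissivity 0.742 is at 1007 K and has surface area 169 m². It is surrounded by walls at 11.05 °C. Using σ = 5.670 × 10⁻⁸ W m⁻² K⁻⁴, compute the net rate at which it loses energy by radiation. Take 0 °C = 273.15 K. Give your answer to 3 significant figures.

Surroundings: T = 11.05 °C + 273.15 = 284.20 K.
Area A = 169 m².
Net radiated power P_net = εσA(T⁴ − T₀⁴) = 0.742×5.670×10⁻⁸×169×(1007⁴ − 284.20⁴).
T⁴ − T₀⁴ = 1.02830×10¹² − 6.52373×10⁹ = 1.02178×10¹² K⁴, so P_net = 7.26×10⁶ W.

Net loss ≈ 7.26×10⁶ W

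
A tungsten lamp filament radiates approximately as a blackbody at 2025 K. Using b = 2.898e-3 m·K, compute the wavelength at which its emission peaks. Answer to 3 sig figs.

λ_max ≈ 1.43×10³ nm

Wien's displacement law: λ_max = b/T = (2.898×10⁻³ m·K)/(2025 K) = 1.431×10⁻⁶ m.
That is 1.43×10³ nm, in the infrared range.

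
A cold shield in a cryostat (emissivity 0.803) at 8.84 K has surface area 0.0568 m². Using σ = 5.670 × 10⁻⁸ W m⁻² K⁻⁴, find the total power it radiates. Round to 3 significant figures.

P ≈ 1.58×10⁻⁵ W

Area A = 0.0568 m².
P = εσAT⁴ = 0.803 × 5.670×10⁻⁸ × 0.0568 × (8.84)⁴ = 1.58×10⁻⁵ W.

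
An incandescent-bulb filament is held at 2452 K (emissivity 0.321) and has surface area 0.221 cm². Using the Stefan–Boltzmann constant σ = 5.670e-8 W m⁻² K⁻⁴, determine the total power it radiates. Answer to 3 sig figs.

P ≈ 14.5 W

Area A = 0.221 cm² = 2.21×10⁻⁵ m².
P = εσAT⁴ = 0.321 × 5.670×10⁻⁸ × 2.21×10⁻⁵ × (2452)⁴ = 14.5 W.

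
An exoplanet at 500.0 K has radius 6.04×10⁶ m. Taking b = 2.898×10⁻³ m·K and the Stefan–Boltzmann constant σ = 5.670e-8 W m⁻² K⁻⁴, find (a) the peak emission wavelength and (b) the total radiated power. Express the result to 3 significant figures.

λ_max ≈ 5.80 μm; P ≈ 1.62×10¹⁸ W

(a) λ_max = b/T = 2.898×10⁻³/500.0 = 5.796×10⁻⁶ m = 5.80 μm.
Surface area A = 4πR² = 4π(6.04×10⁶ m)² = 4.58441×10¹⁴ m².
(b) P = σAT⁴ = 5.670×10⁻⁸×4.58441×10¹⁴×(500.0)⁴ = 1.62×10¹⁸ W.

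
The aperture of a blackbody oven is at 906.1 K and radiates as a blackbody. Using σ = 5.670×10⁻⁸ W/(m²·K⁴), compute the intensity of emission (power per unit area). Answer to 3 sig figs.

I ≈ 3.82×10⁴ W/m²

Stefan–Boltzmann: I = σT⁴ = 5.670×10⁻⁸ × (906.1)⁴ = 3.82×10⁴ W/m².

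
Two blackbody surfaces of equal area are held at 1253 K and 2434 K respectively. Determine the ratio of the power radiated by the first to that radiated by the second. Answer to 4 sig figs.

With equal areas, P₁/P₂ = (T₁/T₂)⁴ = (1253/2434)⁴ = 0.07023.

P₁/P₂ ≈ 0.07023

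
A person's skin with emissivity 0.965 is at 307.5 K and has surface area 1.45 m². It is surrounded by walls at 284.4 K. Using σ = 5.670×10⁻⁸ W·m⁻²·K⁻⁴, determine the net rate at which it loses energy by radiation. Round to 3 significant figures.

Area A = 1.45 m².
Net radiated power P_net = εσA(T⁴ − T₀⁴) = 0.965×5.670×10⁻⁸×1.45×(307.5⁴ − 284.4⁴).
T⁴ − T₀⁴ = 8.94088×10⁹ − 6.54212×10⁹ = 2.39876×10⁹ K⁴, so P_net = 190 W.

Net loss ≈ 190 W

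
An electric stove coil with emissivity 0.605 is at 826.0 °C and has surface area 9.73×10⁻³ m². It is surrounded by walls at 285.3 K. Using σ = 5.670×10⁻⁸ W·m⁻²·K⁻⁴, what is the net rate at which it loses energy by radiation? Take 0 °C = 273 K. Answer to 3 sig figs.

Net loss ≈ 485 W

T = 826.0 °C + 273 = 1099.0 K.
Area A = 9.73×10⁻³ m².
Net radiated power P_net = εσA(T⁴ − T₀⁴) = 0.605×5.670×10⁻⁸×9.73×10⁻³×(1099.0⁴ − 285.3⁴).
T⁴ − T₀⁴ = 1.45878×10¹² − 6.62532×10⁹ = 1.45215×10¹² K⁴, so P_net = 485 W.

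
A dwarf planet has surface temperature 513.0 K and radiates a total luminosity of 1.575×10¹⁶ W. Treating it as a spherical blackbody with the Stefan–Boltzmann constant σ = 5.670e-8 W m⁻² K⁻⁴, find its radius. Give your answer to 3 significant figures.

R ≈ 5.65×10⁵ m

L = 4πR²σT⁴ ⇒ R = √(L/(4πσT⁴)).
σT⁴ = 3926.92 W/m², so R = √(1.575×10¹⁶/(4π×3926.92)) = 5.65×10⁵ m.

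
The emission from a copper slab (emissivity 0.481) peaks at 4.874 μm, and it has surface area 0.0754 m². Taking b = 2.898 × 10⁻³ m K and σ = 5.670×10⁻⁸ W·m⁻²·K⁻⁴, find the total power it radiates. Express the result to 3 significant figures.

Wien's law: T = b/λ_max = 2.898×10⁻³/4.874×10⁻⁶ = 594.584 K.
Area A = 0.0754 m².
Then P = εσAT⁴ = 0.481×5.670×10⁻⁸×0.0754×(594.584)⁴ = 257 W.

P ≈ 257 W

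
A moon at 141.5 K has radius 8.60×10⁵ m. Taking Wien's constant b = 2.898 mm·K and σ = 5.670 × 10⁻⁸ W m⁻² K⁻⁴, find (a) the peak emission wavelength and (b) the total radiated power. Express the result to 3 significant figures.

(a) λ_max = b/T = 2.898×10⁻³/141.5 = 2.048×10⁻⁵ m = 20.5 μm.
Surface area A = 4πR² = 4π(8.60×10⁵ m)² = 9.29409×10¹² m².
(b) P = σAT⁴ = 5.670×10⁻⁸×9.29409×10¹²×(141.5)⁴ = 2.11×10¹⁴ W.

λ_max ≈ 20.5 μm; P ≈ 2.11×10¹⁴ W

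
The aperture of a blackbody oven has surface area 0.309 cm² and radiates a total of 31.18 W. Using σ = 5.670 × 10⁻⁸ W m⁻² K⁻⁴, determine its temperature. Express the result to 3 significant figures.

Area A = 0.309 cm² = 3.09×10⁻⁵ m².
P = σAT⁴ ⇒ T = (P/(σA))^(1/4) = (31.18/(5.670×10⁻⁸×3.09×10⁻⁵))^(1/4) = 2.05×10³ K.

T ≈ 2.05×10³ K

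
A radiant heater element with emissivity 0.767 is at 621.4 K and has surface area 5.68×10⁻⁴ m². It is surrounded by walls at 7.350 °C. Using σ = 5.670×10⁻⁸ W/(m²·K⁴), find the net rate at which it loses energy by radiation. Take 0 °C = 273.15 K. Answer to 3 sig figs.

Surroundings: T = 7.350 °C + 273.15 = 280.500 K.
Area A = 5.68×10⁻⁴ m².
Net radiated power P_net = εσA(T⁴ − T₀⁴) = 0.767×5.670×10⁻⁸×5.68×10⁻⁴×(621.4⁴ − 280.500⁴).
T⁴ − T₀⁴ = 1.49103×10¹¹ − 6.19058×10⁹ = 1.42912×10¹¹ K⁴, so P_net = 3.53 W.

Net loss ≈ 3.53 W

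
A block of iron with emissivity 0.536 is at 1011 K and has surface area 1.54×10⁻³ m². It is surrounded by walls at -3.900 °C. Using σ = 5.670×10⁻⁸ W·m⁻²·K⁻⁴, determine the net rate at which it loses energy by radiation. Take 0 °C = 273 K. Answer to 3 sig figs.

Net loss ≈ 48.7 W

Surroundings: T = -3.900 °C + 273 = 269.100 K.
Area A = 1.54×10⁻³ m².
Net radiated power P_net = εσA(T⁴ − T₀⁴) = 0.536×5.670×10⁻⁸×1.54×10⁻³×(1011⁴ − 269.100⁴).
T⁴ − T₀⁴ = 1.04473×10¹² − 5.24390×10⁹ = 1.03949×10¹² K⁴, so P_net = 48.7 W.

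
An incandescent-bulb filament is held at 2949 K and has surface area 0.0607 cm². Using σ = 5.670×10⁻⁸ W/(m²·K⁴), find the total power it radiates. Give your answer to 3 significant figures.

P ≈ 26.0 W

Area A = 0.0607 cm² = 6.07×10⁻⁶ m².
P = σAT⁴ = 5.670×10⁻⁸ × 6.07×10⁻⁶ × (2949)⁴ = 26.0 W.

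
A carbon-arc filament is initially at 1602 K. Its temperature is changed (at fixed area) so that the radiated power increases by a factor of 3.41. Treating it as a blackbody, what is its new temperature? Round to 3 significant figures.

T₂ ≈ 2.18×10³ K

P ∝ T⁴, so T₂/T₁ = (P₂/P₁)^(1/4) = (3.41)^(1/4) = 1.35890.
T₂ = 1602 × 1.35890 = 2.18×10³ K.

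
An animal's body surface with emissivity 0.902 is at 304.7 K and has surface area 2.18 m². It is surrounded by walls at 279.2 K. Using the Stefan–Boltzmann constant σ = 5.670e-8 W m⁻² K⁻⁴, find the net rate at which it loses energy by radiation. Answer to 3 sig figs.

Area A = 2.18 m².
Net radiated power P_net = εσA(T⁴ − T₀⁴) = 0.902×5.670×10⁻⁸×2.18×(304.7⁴ − 279.2⁴).
T⁴ − T₀⁴ = 8.61965×10⁹ − 6.07661×10⁹ = 2.54304×10⁹ K⁴, so P_net = 284 W.

Net loss ≈ 284 W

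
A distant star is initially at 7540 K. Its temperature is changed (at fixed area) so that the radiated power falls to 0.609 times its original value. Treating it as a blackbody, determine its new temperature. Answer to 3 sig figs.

T₂ ≈ 6.66×10³ K

P ∝ T⁴, so T₂/T₁ = (P₂/P₁)^(1/4) = (0.609)^(1/4) = 0.883394.
T₂ = 7540 × 0.883394 = 6.66×10³ K.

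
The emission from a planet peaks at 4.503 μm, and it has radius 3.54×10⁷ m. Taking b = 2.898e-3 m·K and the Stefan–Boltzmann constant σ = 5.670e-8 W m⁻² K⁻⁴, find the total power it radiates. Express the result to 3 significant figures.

Wien's law: T = b/λ_max = 2.898×10⁻³/4.503×10⁻⁶ = 643.571 K.
Surface area A = 4πR² = 4π(3.54×10⁷ m)² = 1.57477×10¹⁶ m².
Then P = σAT⁴ = 5.670×10⁻⁸×1.57477×10¹⁶×(643.571)⁴ = 1.53×10²⁰ W.

P ≈ 1.53×10²⁰ W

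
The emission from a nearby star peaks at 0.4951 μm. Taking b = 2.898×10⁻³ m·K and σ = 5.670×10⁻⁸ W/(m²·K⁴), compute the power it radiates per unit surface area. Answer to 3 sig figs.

I ≈ 6.66×10⁷ W/m²

Wien's law: T = b/λ_max = 2.898×10⁻³/4.951×10⁻⁷ = 5853.36 K.
Then I = σT⁴ = 5.670×10⁻⁸×(5853.36)⁴ = 6.66×10⁷ W/m².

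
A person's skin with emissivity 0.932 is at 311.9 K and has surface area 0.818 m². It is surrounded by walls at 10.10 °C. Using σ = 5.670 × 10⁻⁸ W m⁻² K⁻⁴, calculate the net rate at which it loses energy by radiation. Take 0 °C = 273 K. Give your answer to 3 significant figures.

Net loss ≈ 131 W

Surroundings: T = 10.10 °C + 273 = 283.10 K.
Area A = 0.818 m².
Net radiated power P_net = εσA(T⁴ − T₀⁴) = 0.932×5.670×10⁻⁸×0.818×(311.9⁴ − 283.10⁴).
T⁴ − T₀⁴ = 9.46371×10⁹ − 6.42332×10⁹ = 3.04039×10⁹ K⁴, so P_net = 131 W.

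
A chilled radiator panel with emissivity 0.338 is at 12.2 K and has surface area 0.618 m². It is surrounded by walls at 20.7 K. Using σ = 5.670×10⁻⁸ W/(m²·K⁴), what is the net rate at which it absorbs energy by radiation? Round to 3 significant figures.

Net gain ≈ 1.91×10⁻³ W

Area A = 0.618 m².
Net radiated power P_net = εσA(T⁴ − T₀⁴) = 0.338×5.670×10⁻⁸×0.618×(12.2⁴ − 20.7⁴).
T⁴ − T₀⁴ = 22153.3 − 1.83604×10⁵ = -1.61451×10⁵ K⁴, so P_net = -1.91×10⁻³ W — negative, meaning a net gain of 1.91×10⁻³ W.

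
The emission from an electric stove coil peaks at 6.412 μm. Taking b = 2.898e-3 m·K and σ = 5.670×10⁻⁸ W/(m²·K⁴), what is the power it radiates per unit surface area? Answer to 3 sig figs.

I ≈ 2.37×10³ W/m²

Wien's law: T = b/λ_max = 2.898×10⁻³/6.412×10⁻⁶ = 451.965 K.
Then I = σT⁴ = 5.670×10⁻⁸×(451.965)⁴ = 2.37×10³ W/m².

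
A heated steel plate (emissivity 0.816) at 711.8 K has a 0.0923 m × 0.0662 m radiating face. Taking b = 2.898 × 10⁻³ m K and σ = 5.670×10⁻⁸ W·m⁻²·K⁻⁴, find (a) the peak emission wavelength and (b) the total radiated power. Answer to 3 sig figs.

λ_max ≈ 4.07 μm; P ≈ 72.6 W

(a) λ_max = b/T = 2.898×10⁻³/711.8 = 4.071×10⁻⁶ m = 4.07 μm.
Area A = 0.0923 × 0.0662 = 6.11026×10⁻³ m².
(b) P = εσAT⁴ = 0.816×5.670×10⁻⁸×6.11026×10⁻³×(711.8)⁴ = 72.6 W.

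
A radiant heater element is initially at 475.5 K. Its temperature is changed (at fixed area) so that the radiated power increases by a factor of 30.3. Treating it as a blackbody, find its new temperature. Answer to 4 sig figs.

P ∝ T⁴, so T₂/T₁ = (P₂/P₁)^(1/4) = (30.3)^(1/4) = 2.34618.
T₂ = 475.5 × 2.34618 = 1116 K.

T₂ ≈ 1116 K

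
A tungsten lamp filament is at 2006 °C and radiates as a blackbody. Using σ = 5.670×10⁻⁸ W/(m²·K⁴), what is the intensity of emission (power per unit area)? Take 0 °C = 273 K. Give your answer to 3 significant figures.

I ≈ 1.53×10⁶ W/m²

T = 2006 °C + 273 = 2279 K.
Stefan–Boltzmann: I = σT⁴ = 5.670×10⁻⁸ × (2279)⁴ = 1.53×10⁶ W/m².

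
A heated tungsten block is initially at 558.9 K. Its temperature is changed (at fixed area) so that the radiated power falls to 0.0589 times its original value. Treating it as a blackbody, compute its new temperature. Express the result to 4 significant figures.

T₂ ≈ 275.3 K

P ∝ T⁴, so T₂/T₁ = (P₂/P₁)^(1/4) = (0.0589)^(1/4) = 0.492639.
T₂ = 558.9 × 0.492639 = 275.3 K.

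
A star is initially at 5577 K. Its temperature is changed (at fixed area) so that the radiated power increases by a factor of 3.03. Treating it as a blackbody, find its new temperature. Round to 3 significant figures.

P ∝ T⁴, so T₂/T₁ = (P₂/P₁)^(1/4) = (3.03)^(1/4) = 1.31935.
T₂ = 5577 × 1.31935 = 7.36×10³ K.

T₂ ≈ 7.36×10³ K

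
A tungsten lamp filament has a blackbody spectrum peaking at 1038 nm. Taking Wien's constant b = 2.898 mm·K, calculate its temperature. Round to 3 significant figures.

T ≈ 2.79×10³ K

Wien's law gives T = b/λ_max = (2.898×10⁻³ m·K)/(1.038×10⁻⁶ m) = 2.79×10³ K.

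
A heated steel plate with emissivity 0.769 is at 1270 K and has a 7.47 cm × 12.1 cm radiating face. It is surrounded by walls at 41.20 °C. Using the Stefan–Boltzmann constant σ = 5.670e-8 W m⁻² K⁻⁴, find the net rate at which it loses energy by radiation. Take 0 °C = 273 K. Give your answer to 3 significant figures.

Surroundings: T = 41.20 °C + 273 = 314.20 K.
Area A = 0.0747 × 0.121 = 9.0387×10⁻³ m².
Net radiated power P_net = εσA(T⁴ − T₀⁴) = 0.769×5.670×10⁻⁸×9.0387×10⁻³×(1270⁴ − 314.20⁴).
T⁴ − T₀⁴ = 2.60145×10¹² − 9.74596×10⁹ = 2.59170×10¹² K⁴, so P_net = 1.02×10³ W.

Net loss ≈ 1.02×10³ W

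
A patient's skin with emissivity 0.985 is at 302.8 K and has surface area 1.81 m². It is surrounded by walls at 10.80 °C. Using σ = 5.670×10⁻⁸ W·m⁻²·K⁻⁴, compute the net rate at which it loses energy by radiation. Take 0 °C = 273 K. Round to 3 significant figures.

Surroundings: T = 10.80 °C + 273 = 283.80 K.
Area A = 1.81 m².
Net radiated power P_net = εσA(T⁴ − T₀⁴) = 0.985×5.670×10⁻⁸×1.81×(302.8⁴ − 283.80⁴).
T⁴ − T₀⁴ = 8.40666×10⁹ − 6.48708×10⁹ = 1.91958×10⁹ K⁴, so P_net = 194 W.

Net loss ≈ 194 W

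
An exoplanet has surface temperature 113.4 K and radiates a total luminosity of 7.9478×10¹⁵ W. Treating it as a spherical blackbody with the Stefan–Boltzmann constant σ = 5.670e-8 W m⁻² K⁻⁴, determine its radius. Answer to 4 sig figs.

R ≈ 8.213×10⁶ m

L = 4πR²σT⁴ ⇒ R = √(L/(4πσT⁴)).
σT⁴ = 9.37638 W/m², so R = √(7.9478×10¹⁵/(4π×9.37638)) = 8.213×10⁶ m.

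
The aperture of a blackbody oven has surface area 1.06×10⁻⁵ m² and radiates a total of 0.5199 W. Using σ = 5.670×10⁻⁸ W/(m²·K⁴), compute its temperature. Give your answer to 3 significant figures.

Area A = 1.06×10⁻⁵ m².
P = σAT⁴ ⇒ T = (P/(σA))^(1/4) = (0.5199/(5.670×10⁻⁸×1.06×10⁻⁵))^(1/4) = 964 K.

T ≈ 964 K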